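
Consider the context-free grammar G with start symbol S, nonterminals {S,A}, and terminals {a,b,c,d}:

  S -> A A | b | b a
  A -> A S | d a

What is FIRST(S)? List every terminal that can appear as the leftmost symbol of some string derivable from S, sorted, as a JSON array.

FIRST sets, iterate to fixpoint:
pass 1:
  A via A→d a: +{d}
  S via S→A A: +{d}
  S via S→b: +{b}
  S: {b,d}  A: {d}
pass 2: (no change)
  S: {b,d}  A: {d}

FIRST(S) = ["b", "d"]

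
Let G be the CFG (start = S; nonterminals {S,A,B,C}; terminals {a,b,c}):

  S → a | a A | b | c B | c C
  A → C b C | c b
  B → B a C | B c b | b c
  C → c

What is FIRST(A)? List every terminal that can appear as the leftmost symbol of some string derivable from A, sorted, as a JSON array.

Compute FIRST by fixpoint:
pass 1:
  A via A→c b: +{c}
  B via B→b c: +{b}
  C via C→c: +{c}
  S via S→a: +{a}
  S via S→b: +{b}
  S via S→c B: +{c}
  FIRST[S]={a,b,c}  FIRST[A]={c}  FIRST[B]={b}  FIRST[C]={c}
pass 2: — fixpoint
  FIRST[S]={a,b,c}  FIRST[A]={c}  FIRST[B]={b}  FIRST[C]={c}

FIRST(A) = ["c"]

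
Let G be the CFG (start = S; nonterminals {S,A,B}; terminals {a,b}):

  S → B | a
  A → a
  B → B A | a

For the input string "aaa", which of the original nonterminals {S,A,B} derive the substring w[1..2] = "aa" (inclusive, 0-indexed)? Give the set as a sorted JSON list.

Convert to CNF:
  S -> B A | a
  A -> a
  B -> B A | a

CYK fill, restricted to cells inside w[1..2]:
  cell(1,1) a: {A,B,S}
  cell(2,2) a: {A,B,S}
  cell(1,2) aa: {B,S}

Original NTs in T[1,2] deriving "aa": ["B", "S"]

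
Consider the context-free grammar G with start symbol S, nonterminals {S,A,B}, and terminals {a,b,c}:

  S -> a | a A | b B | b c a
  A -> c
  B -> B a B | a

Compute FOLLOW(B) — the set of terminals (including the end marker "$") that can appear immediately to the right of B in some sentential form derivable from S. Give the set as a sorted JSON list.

FIRST iteration:
iter 1:
  A via A→c: +{c}
  B via B→a: +{a}
  S via S→a: +{a}
  S via S→b B: +{b}
  FIRST(S)={a,b}  FIRST(A)={c}  FIRST(B)={a}
iter 2: (stable)
  FIRST(S)={a,b}  FIRST(A)={c}  FIRST(B)={a}

FOLLOW iteration:
initialize: $ ∈ FOLLOW(S)
pass 1:
  B→B a B: FOLLOW(B) ⊇ FIRST(a) = {a}; new: +{a}
  S→a A: FOLLOW(A) ⊇ FOLLOW(S) ⊇ {$}; new: +{$}
  S→b B: FOLLOW(B) ⊇ FOLLOW(S) ⊇ {$}; new: +{$}
  S: {$}  A: {$}  B: {$,a}
pass 2: — fixpoint
  S: {$}  A: {$}  B: {$,a}

FOLLOW(B) = ["$", "a"]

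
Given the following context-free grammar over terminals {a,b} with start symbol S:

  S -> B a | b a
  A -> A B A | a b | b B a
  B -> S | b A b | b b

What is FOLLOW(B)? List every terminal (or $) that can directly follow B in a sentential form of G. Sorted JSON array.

Compute FIRST by fixpoint:
iter 1:
  A via A→a b: +{a}
  A via A→b B a: +{b}
  B via B→b A b: +{b}
  S via S→B a: +{b}
  FIRST(S)={b}  FIRST(A)={a,b}  FIRST(B)={b}
iter 2: (stable)
  FIRST(S)={b}  FIRST(A)={a,b}  FIRST(B)={b}

FOLLOW iteration:
FOLLOW(S) := {$}
[1]
  A→A B A: FOLLOW(A) ⊇ FIRST(B) = {b}; new: +{b}
  A→A B A: FOLLOW(B) ⊇ FIRST(A) = {a,b}; new: +{a,b}
  B→S: FOLLOW(S) ⊇ FOLLOW(B) ⊇ {a,b}; new: +{a,b}
  S: {$,a,b}  A: {b}  B: {a,b}
[2] — fixpoint
  S: {$,a,b}  A: {b}  B: {a,b}

FOLLOW(B) = ["a", "b"]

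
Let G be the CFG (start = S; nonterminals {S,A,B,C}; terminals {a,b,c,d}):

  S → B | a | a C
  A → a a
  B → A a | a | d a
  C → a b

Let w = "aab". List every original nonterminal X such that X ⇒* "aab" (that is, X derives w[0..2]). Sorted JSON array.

CNF form of G:
  S -> A T0 | T0 C | T1 T0 | a
  A -> T0 T0
  B -> A T0 | T1 T0 | a
  C -> T0 T2
  T0 -> a
  T1 -> d
  T2 -> b

CYK table (by increasing span) (cells [i..j] with 0 ≤ i ≤ j ≤ 2 only):
  T[0,0] 'a' = {B,S,T0}  orig:{B,S}
  T[1,1] 'a' = {B,S,T0}  orig:{B,S}
  T[2,2] 'b' = {T2}  orig:{}
  T[0,1] 'aa' = {A}
  T[1,2] 'ab' = {C}
  T[0,2] 'aab' = {S}

Original NTs in T[0,2] deriving "aab": ["S"]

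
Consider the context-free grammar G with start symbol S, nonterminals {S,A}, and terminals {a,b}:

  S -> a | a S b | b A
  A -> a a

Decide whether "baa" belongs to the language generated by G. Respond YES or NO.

Convert to CNF:
  S -> T0 X2 | T1 A | a
  A -> T0 T0
  T0 -> a
  T1 -> b
  X2 -> S T1

Fill CYK table bottom-up:
  T[0,0] 'b' = {T1}  orig:{}
  T[1,1] 'a' = {S,T0}  orig:{S}
  T[2,2] 'a' = {S,T0}  orig:{S}
  T[0,1] 'ba' = ∅
  T[1,2] 'aa' = {A}
  T[0,2] 'baa' = {S}

S ∈ T[0,2] ⇒ YES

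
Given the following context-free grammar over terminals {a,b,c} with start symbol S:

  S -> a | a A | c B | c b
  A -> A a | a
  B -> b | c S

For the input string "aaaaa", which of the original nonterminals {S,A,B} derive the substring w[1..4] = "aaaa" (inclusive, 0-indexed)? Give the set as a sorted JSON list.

CNF form of G:
  S -> T0 A | T1 B | T1 T2 | a
  A -> A T0 | a
  B -> T1 S | b
  T0 -> a
  T1 -> c
  T2 -> b

Fill CYK table bottom-up, restricted to cells inside w[1..4]:
  [1..1]={A,S,T0}  "a"  orig:{A,S}
  [2..2]={A,S,T0}  "a"  orig:{A,S}
  [3..3]={A,S,T0}  "a"  orig:{A,S}
  [4..4]={A,S,T0}  "a"  orig:{A,S}
  [1..2]={A,S}  "aa"
  [2..3]={A,S}  "aa"
  [3..4]={A,S}  "aa"
  [1..3]={A,S}  "aaa"
  [2..4]={A,S}  "aaa"
  [1..4]={A,S}  "aaaa"

Original NTs in T[1,4] deriving "aaaa": ["A", "S"]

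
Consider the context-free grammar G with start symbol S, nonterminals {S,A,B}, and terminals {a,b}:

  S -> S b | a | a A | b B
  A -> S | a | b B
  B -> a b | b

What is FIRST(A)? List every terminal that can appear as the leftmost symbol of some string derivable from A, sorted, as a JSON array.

FIRST iteration:
iter 1:
  A via A→a: +{a}
  A via A→b B: +{b}
  B via B→a b: +{a}
  B via B→b: +{b}
  S via S→a: +{a}
  S via S→b B: +{b}
  FIRST(S)={a,b}  FIRST(A)={a,b}  FIRST(B)={a,b}
iter 2: (no change)
  FIRST(S)={a,b}  FIRST(A)={a,b}  FIRST(B)={a,b}

FIRST(A) = ["a", "b"]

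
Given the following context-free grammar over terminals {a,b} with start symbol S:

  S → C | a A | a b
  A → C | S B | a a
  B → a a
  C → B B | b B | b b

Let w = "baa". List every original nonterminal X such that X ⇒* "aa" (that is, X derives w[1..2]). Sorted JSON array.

Convert to CNF:
  S -> B B | T0 A | T0 T1 | T1 B | T1 T1
  A -> B B | S B | T0 T0 | T1 B | T1 T1
  B -> T0 T0
  C -> B B | T1 B | T1 T1
  T0 -> a
  T1 -> b

CYK table (by increasing span) — only the sub-triangle for w[1..2]:
  T[1,1] 'a' = {T0}  orig:{}
  T[2,2] 'a' = {T0}  orig:{}
  T[1,2] 'aa' = {A,B}

Original NTs in T[1,2] deriving "aa": ["A", "B"]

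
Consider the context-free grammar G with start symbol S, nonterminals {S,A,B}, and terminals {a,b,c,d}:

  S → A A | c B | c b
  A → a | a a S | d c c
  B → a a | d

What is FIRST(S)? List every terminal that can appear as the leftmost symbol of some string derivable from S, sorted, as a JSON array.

FIRST iteration:
iter 1:
  A via A→a: +{a}
  A via A→d c c: +{d}
  B via B→a a: +{a}
  B via B→d: +{d}
  S via S→A A: +{a,d}
  S via S→c B: +{c}
  FIRST(S)={a,c,d}  FIRST(A)={a,d}  FIRST(B)={a,d}
iter 2: (no change)
  FIRST(S)={a,c,d}  FIRST(A)={a,d}  FIRST(B)={a,d}

FIRST(S) = ["a", "c", "d"]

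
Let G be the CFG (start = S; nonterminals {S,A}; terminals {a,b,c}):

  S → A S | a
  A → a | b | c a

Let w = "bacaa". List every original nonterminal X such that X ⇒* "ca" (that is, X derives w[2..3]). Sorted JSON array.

CNF form of G:
  S -> A S | a
  A -> T0 T1 | a | b
  T0 -> c
  T1 -> a

CYK table (by increasing span) — only the sub-triangle for w[2..3]:
  cell(2,2) c: {T0}  orig:{}
  cell(3,3) a: {A,S,T1}  orig:{A,S}
  cell(2,3) ca: {A}

Original NTs in T[2,3] deriving "ca": ["A"]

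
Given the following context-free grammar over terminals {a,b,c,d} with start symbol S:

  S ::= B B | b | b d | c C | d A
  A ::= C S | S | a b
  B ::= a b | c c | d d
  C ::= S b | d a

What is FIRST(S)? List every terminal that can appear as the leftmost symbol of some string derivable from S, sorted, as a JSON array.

FIRST sets, iterate to fixpoint:
round 1:
  A via A→a b: +{a}
  B via B→a b: +{a}
  B via B→c c: +{c}
  B via B→d d: +{d}
  C via C→d a: +{d}
  S via S→B B: +{a,c,d}
  S via S→b: +{b}
  FIRST(S)={a,b,c,d}  FIRST(A)={a}  FIRST(B)={a,c,d}  FIRST(C)={d}
round 2:
  A via A→C S: +{d}
  A via A→S: +{b,c}
  C via C→S b: +{a,b,c}
  FIRST(S)={a,b,c,d}  FIRST(A)={a,b,c,d}  FIRST(B)={a,c,d}  FIRST(C)={a,b,c,d}
round 3: done
  FIRST(S)={a,b,c,d}  FIRST(A)={a,b,c,d}  FIRST(B)={a,c,d}  FIRST(C)={a,b,c,d}

FIRST(S) = ["a", "b", "c", "d"]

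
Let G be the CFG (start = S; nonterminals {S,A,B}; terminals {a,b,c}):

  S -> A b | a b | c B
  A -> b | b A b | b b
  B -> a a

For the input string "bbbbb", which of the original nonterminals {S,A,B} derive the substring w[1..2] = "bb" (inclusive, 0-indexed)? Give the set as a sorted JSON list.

CNF form of G:
  S -> A T0 | T1 T0 | T2 B
  A -> T0 T0 | T0 X3 | b
  B -> T1 T1
  T0 -> b
  T1 -> a
  T2 -> c
  X3 -> A T0

CYK table (by increasing span), restricted to cells inside w[1..2]:
  T[1,1] 'b' = {A,T0}  orig:{A}
  T[2,2] 'b' = {A,T0}  orig:{A}
  T[1,2] 'bb' = {A,S,X3}  orig:{A,S}

Original NTs in T[1,2] deriving "bb": ["A", "S"]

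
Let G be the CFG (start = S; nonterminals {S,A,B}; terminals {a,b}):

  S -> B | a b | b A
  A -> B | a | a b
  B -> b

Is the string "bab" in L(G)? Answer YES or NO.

CNF form of G:
  S -> T0 T1 | T1 A | b
  A -> T0 T1 | a | b
  B -> b
  T0 -> a
  T1 -> b

Fill CYK table bottom-up:
  [0..0]={A,B,S,T1}  "b"  orig:{A,B,S}
  [1..1]={A,T0}  "a"  orig:{A}
  [2..2]={A,B,S,T1}  "b"  orig:{A,B,S}
  [0..1]={S}  "ba"
  [1..2]={A,S}  "ab"
  [0..2]={S}  "bab"

S ∈ T[0,2] ⇒ YES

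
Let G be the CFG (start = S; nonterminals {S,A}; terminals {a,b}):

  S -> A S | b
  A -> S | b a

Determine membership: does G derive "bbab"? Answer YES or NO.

CNF form of G:
  S -> A S | b
  A -> A S | T0 T1 | b
  T0 -> b
  T1 -> a

CYK table (by increasing span):
  T[0,0] 'b' = {A,S,T0}  orig:{A,S}
  T[1,1] 'b' = {A,S,T0}  orig:{A,S}
  T[2,2] 'a' = {T1}  orig:{}
  T[3,3] 'b' = {A,S,T0}  orig:{A,S}
  T[0,1] 'bb' = {A,S}
  T[1,2] 'ba' = {A}
  T[2,3] 'ab' = ∅
  T[0,2] 'bba' = ∅
  T[1,3] 'bab' = {A,S}
  T[0,3] 'bbab' = {A,S}

S ∈ T[0,3] ⇒ YES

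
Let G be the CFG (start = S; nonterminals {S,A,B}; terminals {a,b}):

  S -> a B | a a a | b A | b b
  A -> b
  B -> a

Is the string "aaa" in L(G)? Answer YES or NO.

Convert to CNF:
  S -> T0 B | T0 X2 | T1 A | T1 T1
  A -> b
  B -> a
  T0 -> a
  T1 -> b
  X2 -> T0 T0

Fill CYK table bottom-up:
  T[0,0] 'a' = {B,T0}  orig:{B}
  T[1,1] 'a' = {B,T0}  orig:{B}
  T[2,2] 'a' = {B,T0}  orig:{B}
  T[0,1] 'aa' = {S,X2}  orig:{S}
  T[1,2] 'aa' = {S,X2}  orig:{S}
  T[0,2] 'aaa' = {S}

S ∈ T[0,2] ⇒ YES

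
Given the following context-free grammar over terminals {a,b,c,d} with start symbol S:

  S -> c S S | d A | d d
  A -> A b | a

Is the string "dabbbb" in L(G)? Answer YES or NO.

Convert to CNF:
  S -> T1 X3 | T2 A | T2 T2
  A -> A T0 | a
  T0 -> b
  T1 -> c
  T2 -> d
  X3 -> S S

CYK fill:
  [0..0]={T2}  "d"  orig:{}
  [1..1]={A}  "a"
  [2..2]={T0}  "b"  orig:{}
  [3..3]={T0}  "b"  orig:{}
  [4..4]={T0}  "b"  orig:{}
  [5..5]={T0}  "b"  orig:{}
  [0..1]={S}  "da"
  [1..2]={A}  "ab"
  [2..3]=∅  "bb"
  [3..4]=∅  "bb"
  [4..5]=∅  "bb"
  [0..2]={S}  "dab"
  [1..3]={A}  "abb"
  [2..4]=∅  "bbb"
  [3..5]=∅  "bbb"
  [0..3]={S}  "dabb"
  [1..4]={A}  "abbb"
  [2..5]=∅  "bbbb"
  [0..4]={S}  "dabbb"
  [1..5]={A}  "abbbb"
  [0..5]={S}  "dabbbb"

S ∈ T[0,5] ⇒ YES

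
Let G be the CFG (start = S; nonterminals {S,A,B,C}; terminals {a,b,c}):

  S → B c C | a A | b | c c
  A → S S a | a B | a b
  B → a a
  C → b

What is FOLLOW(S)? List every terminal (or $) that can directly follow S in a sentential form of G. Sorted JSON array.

Compute FIRST by fixpoint:
round 1:
  A via A→a B: +{a}
  B via B→a a: +{a}
  C via C→b: +{b}
  S via S→B c C: +{a}
  S via S→b: +{b}
  S via S→c c: +{c}
  S: {a,b,c}  A: {a}  B: {a}  C: {b}
round 2:
  A via A→S S a: +{b,c}
  S: {a,b,c}  A: {a,b,c}  B: {a}  C: {b}
round 3: (no change)
  S: {a,b,c}  A: {a,b,c}  B: {a}  C: {b}

FOLLOW iteration:
initialize: $ ∈ FOLLOW(S)
iter 1:
  A→S S a: FOLLOW(S) ⊇ FIRST(S) = {a,b,c}; new: +{a,b,c}
  S→B c C: FOLLOW(B) ⊇ FIRST(c) = {c}; new: +{c}
  S→B c C: FOLLOW(C) ⊇ FOLLOW(S) ⊇ {$,a,b,c}; new: +{$,a,b,c}
  S→a A: FOLLOW(A) ⊇ FOLLOW(S) ⊇ {$,a,b,c}; new: +{$,a,b,c}
  FOLLOW(S)={$,a,b,c}  FOLLOW(A)={$,a,b,c}  FOLLOW(B)={c}  FOLLOW(C)={$,a,b,c}
iter 2:
  A→a B: FOLLOW(B) ⊇ FOLLOW(A) ⊇ {$,a,b,c}; new: +{$,a,b}
  FOLLOW(S)={$,a,b,c}  FOLLOW(A)={$,a,b,c}  FOLLOW(B)={$,a,b,c}  FOLLOW(C)={$,a,b,c}
iter 3: done
  FOLLOW(S)={$,a,b,c}  FOLLOW(A)={$,a,b,c}  FOLLOW(B)={$,a,b,c}  FOLLOW(C)={$,a,b,c}

FOLLOW(S) = ["$", "a", "b", "c"]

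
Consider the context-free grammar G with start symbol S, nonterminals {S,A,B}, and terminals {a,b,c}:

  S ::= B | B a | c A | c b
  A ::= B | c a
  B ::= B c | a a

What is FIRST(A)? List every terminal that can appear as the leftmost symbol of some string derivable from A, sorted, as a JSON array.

Compute FIRST by fixpoint:
[1]
  A via A→c a: +{c}
  B via B→a a: +{a}
  S via S→B: +{a}
  S via S→c A: +{c}
  FIRST[S]={a,c}  FIRST[A]={c}  FIRST[B]={a}
[2]
  A via A→B: +{a}
  FIRST[S]={a,c}  FIRST[A]={a,c}  FIRST[B]={a}
[3] done
  FIRST[S]={a,c}  FIRST[A]={a,c}  FIRST[B]={a}

FIRST(A) = ["a", "c"]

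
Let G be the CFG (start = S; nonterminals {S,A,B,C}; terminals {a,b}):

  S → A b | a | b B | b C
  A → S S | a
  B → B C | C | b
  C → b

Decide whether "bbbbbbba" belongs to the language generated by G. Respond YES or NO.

CNF form of G:
  S -> A T0 | T0 B | T0 C | a
  A -> S S | a
  B -> B C | b
  C -> b
  T0 -> b

CYK fill:
  cell(0,0) b: {B,C,T0}  orig:{B,C}
  cell(1,1) b: {B,C,T0}  orig:{B,C}
  cell(2,2) b: {B,C,T0}  orig:{B,C}
  cell(3,3) b: {B,C,T0}  orig:{B,C}
  cell(4,4) b: {B,C,T0}  orig:{B,C}
  cell(5,5) b: {B,C,T0}  orig:{B,C}
  cell(6,6) b: {B,C,T0}  orig:{B,C}
  cell(7,7) a: {A,S}
  cell(0,1) bb: {B,S}
  cell(1,2) bb: {B,S}
  cell(2,3) bb: {B,S}
  cell(3,4) bb: {B,S}
  cell(4,5) bb: {B,S}
  cell(5,6) bb: {B,S}
  cell(6,7) ba: ∅
  cell(0,2) bbb: {B,S}
  cell(1,3) bbb: {B,S}
  cell(2,4) bbb: {B,S}
  cell(3,5) bbb: {B,S}
  cell(4,6) bbb: {B,S}
  cell(5,7) bba: {A}
  cell(0,3) bbbb: {A,B,S}
  cell(1,4) bbbb: {A,B,S}
  cell(2,5) bbbb: {A,B,S}
  cell(3,6) bbbb: {A,B,S}
  cell(4,7) bbba: {A}
  cell(0,4) bbbbb: {A,B,S}
  cell(1,5) bbbbb: {A,B,S}
  cell(2,6) bbbbb: {A,B,S}
  cell(3,7) bbbba: {A}
  cell(0,5) bbbbbb: {A,B,S}
  cell(1,6) bbbbbb: {A,B,S}
  cell(2,7) bbbbba: {A}
  cell(0,6) bbbbbbb: {A,B,S}
  cell(1,7) bbbbbba: {A}
  cell(0,7) bbbbbbba: {A}

S ∉ T[0,7] ⇒ NO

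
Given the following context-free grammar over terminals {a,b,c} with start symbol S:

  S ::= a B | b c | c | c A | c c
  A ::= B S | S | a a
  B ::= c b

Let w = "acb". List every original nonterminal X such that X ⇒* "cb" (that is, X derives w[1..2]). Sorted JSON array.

CNF form of G:
  S -> T0 B | T1 T2 | T2 A | T2 T2 | c
  A -> B S | T0 B | T0 T0 | T1 T2 | T2 A | T2 T2 | c
  B -> T2 T1
  T0 -> a
  T1 -> b
  T2 -> c

CYK table (by increasing span), restricted to cells inside w[1..2]:
  T[1,1] 'c' = {A,S,T2}  orig:{A,S}
  T[2,2] 'b' = {T1}  orig:{}
  T[1,2] 'cb' = {B}

Original NTs in T[1,2] deriving "cb": ["B"]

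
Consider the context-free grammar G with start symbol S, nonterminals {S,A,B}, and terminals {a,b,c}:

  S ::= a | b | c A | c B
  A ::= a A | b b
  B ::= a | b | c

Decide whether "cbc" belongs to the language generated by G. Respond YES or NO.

CNF form of G:
  S -> T2 A | T2 B | a | b
  A -> T0 A | T1 T1
  B -> a | b | c
  T0 -> a
  T1 -> b
  T2 -> c

Fill CYK table bottom-up:
  [0..0]={B,T2}  "c"  orig:{B}
  [1..1]={B,S,T1}  "b"  orig:{B,S}
  [2..2]={B,T2}  "c"  orig:{B}
  [0..1]={S}  "cb"
  [1..2]=∅  "bc"
  [0..2]=∅  "cbc"

S ∉ T[0,2] ⇒ NO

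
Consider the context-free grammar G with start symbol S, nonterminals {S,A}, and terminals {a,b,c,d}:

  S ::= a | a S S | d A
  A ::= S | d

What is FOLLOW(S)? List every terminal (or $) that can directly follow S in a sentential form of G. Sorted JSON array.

Compute FIRST by fixpoint:
pass 1:
  A via A→d: +{d}
  S via S→a: +{a}
  S via S→d A: +{d}
  FIRST(S)={a,d}  FIRST(A)={d}
pass 2:
  A via A→S: +{a}
  FIRST(S)={a,d}  FIRST(A)={a,d}
pass 3: done
  FIRST(S)={a,d}  FIRST(A)={a,d}

FOLLOW iteration:
seed FOLLOW(S) with $
[1]
  S→a S S: FOLLOW(S) ⊇ FIRST(S) = {a,d}; new: +{a,d}
  S→d A: FOLLOW(A) ⊇ FOLLOW(S) ⊇ {$,a,d}; new: +{$,a,d}
  FOLLOW[S]={$,a,d}  FOLLOW[A]={$,a,d}
[2] done
  FOLLOW[S]={$,a,d}  FOLLOW[A]={$,a,d}

FOLLOW(S) = ["$", "a", "d"]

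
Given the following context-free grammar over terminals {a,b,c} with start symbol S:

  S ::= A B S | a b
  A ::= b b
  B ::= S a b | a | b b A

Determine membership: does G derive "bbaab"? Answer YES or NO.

CNF form of G:
  S -> A X4 | T1 T0
  A -> T0 T0
  B -> S X2 | T0 X3 | a
  T0 -> b
  T1 -> a
  X2 -> T1 T0
  X3 -> T0 A
  X4 -> B S

CYK table (by increasing span):
  cell(0,0) b: {T0}  orig:{}
  cell(1,1) b: {T0}  orig:{}
  cell(2,2) a: {B,T1}  orig:{B}
  cell(3,3) a: {B,T1}  orig:{B}
  cell(4,4) b: {T0}  orig:{}
  cell(0,1) bb: {A}
  cell(1,2) ba: ∅
  cell(2,3) aa: ∅
  cell(3,4) ab: {S,X2}  orig:{S}
  cell(0,2) bba: ∅
  cell(1,3) baa: ∅
  cell(2,4) aab: {X4}  orig:{}
  cell(0,3) bbaa: ∅
  cell(1,4) baab: ∅
  cell(0,4) bbaab: {S}

S ∈ T[0,4] ⇒ YES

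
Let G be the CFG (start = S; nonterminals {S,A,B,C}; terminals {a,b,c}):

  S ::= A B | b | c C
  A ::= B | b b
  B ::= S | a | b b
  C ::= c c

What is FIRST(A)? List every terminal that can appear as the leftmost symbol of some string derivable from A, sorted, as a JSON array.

FIRST sets, iterate to fixpoint:
iter 1:
  A via A→b b: +{b}
  B via B→a: +{a}
  B via B→b b: +{b}
  C via C→c c: +{c}
  S via S→A B: +{b}
  S via S→c C: +{c}
  FIRST[S]={b,c}  FIRST[A]={b}  FIRST[B]={a,b}  FIRST[C]={c}
iter 2:
  A via A→B: +{a}
  B via B→S: +{c}
  S via S→A B: +{a}
  FIRST[S]={a,b,c}  FIRST[A]={a,b}  FIRST[B]={a,b,c}  FIRST[C]={c}
iter 3:
  A via A→B: +{c}
  FIRST[S]={a,b,c}  FIRST[A]={a,b,c}  FIRST[B]={a,b,c}  FIRST[C]={c}
iter 4: — fixpoint
  FIRST[S]={a,b,c}  FIRST[A]={a,b,c}  FIRST[B]={a,b,c}  FIRST[C]={c}

FIRST(A) = ["a", "b", "c"]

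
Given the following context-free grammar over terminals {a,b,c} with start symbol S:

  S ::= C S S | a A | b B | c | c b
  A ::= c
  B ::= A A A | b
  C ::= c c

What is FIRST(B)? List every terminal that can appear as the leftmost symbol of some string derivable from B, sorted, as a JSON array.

FIRST iteration:
round 1:
  A via A→c: +{c}
  B via B→A A A: +{c}
  B via B→b: +{b}
  C via C→c c: +{c}
  S via S→C S S: +{c}
  S via S→a A: +{a}
  S via S→b B: +{b}
  FIRST(S)={a,b,c}  FIRST(A)={c}  FIRST(B)={b,c}  FIRST(C)={c}
round 2: (no change)
  FIRST(S)={a,b,c}  FIRST(A)={c}  FIRST(B)={b,c}  FIRST(C)={c}

FIRST(B) = ["b", "c"]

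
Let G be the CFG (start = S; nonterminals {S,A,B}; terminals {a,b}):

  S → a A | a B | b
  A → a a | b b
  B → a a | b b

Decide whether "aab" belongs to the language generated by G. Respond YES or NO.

Convert to CNF:
  S -> T0 A | T0 B | b
  A -> T0 T0 | T1 T1
  B -> T0 T0 | T1 T1
  T0 -> a
  T1 -> b

Fill CYK table bottom-up:
  cell(0,0) a: {T0}  orig:{}
  cell(1,1) a: {T0}  orig:{}
  cell(2,2) b: {S,T1}  orig:{S}
  cell(0,1) aa: {A,B}
  cell(1,2) ab: ∅
  cell(0,2) aab: ∅

S ∉ T[0,2] ⇒ NO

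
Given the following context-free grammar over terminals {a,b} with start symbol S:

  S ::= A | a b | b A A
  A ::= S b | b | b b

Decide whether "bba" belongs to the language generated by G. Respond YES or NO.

CNF form of G:
  S -> S T0 | T0 T0 | T0 X2 | T1 T0 | b
  A -> S T0 | T0 T0 | b
  T0 -> b
  T1 -> a
  X2 -> A A

Fill CYK table bottom-up:
  [0..0]={A,S,T0}  "b"  orig:{A,S}
  [1..1]={A,S,T0}  "b"  orig:{A,S}
  [2..2]={T1}  "a"  orig:{}
  [0..1]={A,S,X2}  "bb"  orig:{A,S}
  [1..2]=∅  "ba"
  [0..2]=∅  "bba"

S ∉ T[0,2] ⇒ NO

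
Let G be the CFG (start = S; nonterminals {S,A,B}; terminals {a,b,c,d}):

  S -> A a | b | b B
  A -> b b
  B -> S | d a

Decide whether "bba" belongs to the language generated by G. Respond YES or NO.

CNF form of G:
  S -> A T1 | T0 B | b
  A -> T0 T0
  B -> A T1 | T0 B | T2 T1 | b
  T0 -> b
  T1 -> a
  T2 -> d

CYK fill:
  [0..0]={B,S,T0}  "b"  orig:{B,S}
  [1..1]={B,S,T0}  "b"  orig:{B,S}
  [2..2]={T1}  "a"  orig:{}
  [0..1]={A,B,S}  "bb"
  [1..2]=∅  "ba"
  [0..2]={B,S}  "bba"

S ∈ T[0,2] ⇒ YES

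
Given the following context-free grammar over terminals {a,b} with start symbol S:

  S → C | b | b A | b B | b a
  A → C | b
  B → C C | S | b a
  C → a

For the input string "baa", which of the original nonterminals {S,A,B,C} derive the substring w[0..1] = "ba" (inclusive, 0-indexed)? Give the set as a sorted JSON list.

CNF form of G:
  S -> T0 A | T0 B | T0 T1 | a | b
  A -> a | b
  B -> C C | T0 A | T0 B | T0 T1 | a | b
  C -> a
  T0 -> b
  T1 -> a

CYK fill (cells [i..j] with 0 ≤ i ≤ j ≤ 1 only):
  cell(0,0) b: {A,B,S,T0}  orig:{A,B,S}
  cell(1,1) a: {A,B,C,S,T1}  orig:{A,B,C,S}
  cell(0,1) ba: {B,S}

Original NTs in T[0,1] deriving "ba": ["B", "S"]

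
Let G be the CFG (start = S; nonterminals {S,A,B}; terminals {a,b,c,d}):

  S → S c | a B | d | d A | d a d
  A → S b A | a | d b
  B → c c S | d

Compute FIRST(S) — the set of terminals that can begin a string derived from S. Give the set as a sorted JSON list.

FIRST sets, iterate to fixpoint:
[1]
  A via A→a: +{a}
  A via A→d b: +{d}
  B via B→c c S: +{c}
  B via B→d: +{d}
  S via S→a B: +{a}
  S via S→d: +{d}
  FIRST[S]={a,d}  FIRST[A]={a,d}  FIRST[B]={c,d}
[2] (no change)
  FIRST[S]={a,d}  FIRST[A]={a,d}  FIRST[B]={c,d}

FIRST(S) = ["a", "d"]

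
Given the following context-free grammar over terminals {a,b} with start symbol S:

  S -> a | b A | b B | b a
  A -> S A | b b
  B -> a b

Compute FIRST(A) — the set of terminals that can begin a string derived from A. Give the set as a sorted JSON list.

FIRST iteration:
round 1:
  A via A→b b: +{b}
  B via B→a b: +{a}
  S via S→a: +{a}
  S via S→b A: +{b}
  FIRST[S]={a,b}  FIRST[A]={b}  FIRST[B]={a}
round 2:
  A via A→S A: +{a}
  FIRST[S]={a,b}  FIRST[A]={a,b}  FIRST[B]={a}
round 3: — fixpoint
  FIRST[S]={a,b}  FIRST[A]={a,b}  FIRST[B]={a}

FIRST(A) = ["a", "b"]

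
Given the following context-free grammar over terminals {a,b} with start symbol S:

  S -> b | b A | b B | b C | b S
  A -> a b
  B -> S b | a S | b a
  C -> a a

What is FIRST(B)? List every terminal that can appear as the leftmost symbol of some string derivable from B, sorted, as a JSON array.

FIRST sets, iterate to fixpoint:
[1]
  A via A→a b: +{a}
  B via B→a S: +{a}
  B via B→b a: +{b}
  C via C→a a: +{a}
  S via S→b: +{b}
  FIRST(S)={b}  FIRST(A)={a}  FIRST(B)={a,b}  FIRST(C)={a}
[2] (stable)
  FIRST(S)={b}  FIRST(A)={a}  FIRST(B)={a,b}  FIRST(C)={a}

FIRST(B) = ["a", "b"]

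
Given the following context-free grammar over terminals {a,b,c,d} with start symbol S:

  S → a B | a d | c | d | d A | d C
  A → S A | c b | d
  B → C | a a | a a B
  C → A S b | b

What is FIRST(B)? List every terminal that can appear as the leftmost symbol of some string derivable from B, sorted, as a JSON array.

FIRST sets, iterate to fixpoint:
round 1:
  A via A→c b: +{c}
  A via A→d: +{d}
  B via B→a a: +{a}
  C via C→A S b: +{c,d}
  C via C→b: +{b}
  S via S→a B: +{a}
  S via S→c: +{c}
  S via S→d: +{d}
  S: {a,c,d}  A: {c,d}  B: {a}  C: {b,c,d}
round 2:
  A via A→S A: +{a}
  B via B→C: +{b,c,d}
  C via C→A S b: +{a}
  S: {a,c,d}  A: {a,c,d}  B: {a,b,c,d}  C: {a,b,c,d}
round 3: — fixpoint
  S: {a,c,d}  A: {a,c,d}  B: {a,b,c,d}  C: {a,b,c,d}

FIRST(B) = ["a", "b", "c", "d"]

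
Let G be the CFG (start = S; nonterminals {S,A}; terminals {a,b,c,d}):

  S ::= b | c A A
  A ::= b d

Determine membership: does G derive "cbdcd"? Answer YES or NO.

Convert to CNF:
  S -> T2 X3 | b
  A -> T0 T1
  T0 -> b
  T1 -> d
  T2 -> c
  X3 -> A A

CYK fill:
  [0..0]={T2}  "c"  orig:{}
  [1..1]={S,T0}  "b"  orig:{S}
  [2..2]={T1}  "d"  orig:{}
  [3..3]={T2}  "c"  orig:{}
  [4..4]={T1}  "d"  orig:{}
  [0..1]=∅  "cb"
  [1..2]={A}  "bd"
  [2..3]=∅  "dc"
  [3..4]=∅  "cd"
  [0..2]=∅  "cbd"
  [1..3]=∅  "bdc"
  [2..4]=∅  "dcd"
  [0..3]=∅  "cbdc"
  [1..4]=∅  "bdcd"
  [0..4]=∅  "cbdcd"

S ∉ T[0,4] ⇒ NO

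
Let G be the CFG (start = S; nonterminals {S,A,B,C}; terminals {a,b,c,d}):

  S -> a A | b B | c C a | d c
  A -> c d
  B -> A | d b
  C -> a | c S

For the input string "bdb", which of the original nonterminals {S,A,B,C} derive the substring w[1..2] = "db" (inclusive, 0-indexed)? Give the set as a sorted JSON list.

Convert to CNF:
  S -> T0 X4 | T1 T0 | T2 B | T3 A
  A -> T0 T1
  B -> T0 T1 | T1 T2
  C -> T0 S | a
  T0 -> c
  T1 -> d
  T2 -> b
  T3 -> a
  X4 -> C T3

Fill CYK table bottom-up — only the sub-triangle for w[1..2]:
  T[1,1] 'd' = {T1}  orig:{}
  T[2,2] 'b' = {T2}  orig:{}
  T[1,2] 'db' = {B}

Original NTs in T[1,2] deriving "db": ["B"]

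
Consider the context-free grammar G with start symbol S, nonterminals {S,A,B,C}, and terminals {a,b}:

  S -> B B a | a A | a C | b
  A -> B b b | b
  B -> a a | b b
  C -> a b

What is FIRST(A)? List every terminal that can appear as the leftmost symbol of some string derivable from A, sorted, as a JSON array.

Compute FIRST by fixpoint:
iter 1:
  A via A→b: +{b}
  B via B→a a: +{a}
  B via B→b b: +{b}
  C via C→a b: +{a}
  S via S→B B a: +{a,b}
  FIRST[S]={a,b}  FIRST[A]={b}  FIRST[B]={a,b}  FIRST[C]={a}
iter 2:
  A via A→B b b: +{a}
  FIRST[S]={a,b}  FIRST[A]={a,b}  FIRST[B]={a,b}  FIRST[C]={a}
iter 3: (stable)
  FIRST[S]={a,b}  FIRST[A]={a,b}  FIRST[B]={a,b}  FIRST[C]={a}

FIRST(A) = ["a", "b"]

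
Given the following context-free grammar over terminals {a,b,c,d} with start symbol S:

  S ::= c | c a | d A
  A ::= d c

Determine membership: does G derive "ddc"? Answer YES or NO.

CNF form of G:
  S -> T0 A | T1 T2 | c
  A -> T0 T1
  T0 -> d
  T1 -> c
  T2 -> a

CYK fill:
  T[0,0] 'd' = {T0}  orig:{}
  T[1,1] 'd' = {T0}  orig:{}
  T[2,2] 'c' = {S,T1}  orig:{S}
  T[0,1] 'dd' = ∅
  T[1,2] 'dc' = {A}
  T[0,2] 'ddc' = {S}

S ∈ T[0,2] ⇒ YES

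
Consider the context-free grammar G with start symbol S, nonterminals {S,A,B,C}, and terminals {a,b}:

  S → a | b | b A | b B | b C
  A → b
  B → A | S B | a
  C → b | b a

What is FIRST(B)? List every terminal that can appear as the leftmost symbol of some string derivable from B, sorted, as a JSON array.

FIRST sets, iterate to fixpoint:
[1]
  A via A→b: +{b}
  B via B→A: +{b}
  B via B→a: +{a}
  C via C→b: +{b}
  S via S→a: +{a}
  S via S→b: +{b}
  FIRST[S]={a,b}  FIRST[A]={b}  FIRST[B]={a,b}  FIRST[C]={b}
[2] done
  FIRST[S]={a,b}  FIRST[A]={b}  FIRST[B]={a,b}  FIRST[C]={b}

FIRST(B) = ["a", "b"]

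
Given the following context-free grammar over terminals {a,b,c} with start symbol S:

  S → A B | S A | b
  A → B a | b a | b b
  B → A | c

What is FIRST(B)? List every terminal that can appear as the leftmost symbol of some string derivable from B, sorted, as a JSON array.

Compute FIRST by fixpoint:
pass 1:
  A via A→b a: +{b}
  B via B→A: +{b}
  B via B→c: +{c}
  S via S→A B: +{b}
  FIRST[S]={b}  FIRST[A]={b}  FIRST[B]={b,c}
pass 2:
  A via A→B a: +{c}
  S via S→A B: +{c}
  FIRST[S]={b,c}  FIRST[A]={b,c}  FIRST[B]={b,c}
pass 3: — fixpoint
  FIRST[S]={b,c}  FIRST[A]={b,c}  FIRST[B]={b,c}

FIRST(B) = ["b", "c"]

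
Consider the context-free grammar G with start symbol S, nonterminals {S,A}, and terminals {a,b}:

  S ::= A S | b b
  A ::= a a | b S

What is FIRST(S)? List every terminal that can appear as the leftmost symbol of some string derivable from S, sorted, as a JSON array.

FIRST iteration:
[1]
  A via A→a a: +{a}
  A via A→b S: +{b}
  S via S→A S: +{a,b}
  FIRST[S]={a,b}  FIRST[A]={a,b}
[2] — fixpoint
  FIRST[S]={a,b}  FIRST[A]={a,b}

FIRST(S) = ["a", "b"]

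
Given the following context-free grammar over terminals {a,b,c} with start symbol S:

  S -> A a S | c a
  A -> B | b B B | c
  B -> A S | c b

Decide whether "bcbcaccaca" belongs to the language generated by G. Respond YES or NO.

CNF form of G:
  S -> A X4 | T1 T2
  A -> A S | T0 X3 | T1 T0 | c
  B -> A S | T1 T0
  T0 -> b
  T1 -> c
  T2 -> a
  X3 -> B B
  X4 -> T2 S

CYK table (by increasing span):
  [0..0]={T0}  "b"  orig:{}
  [1..1]={A,T1}  "c"  orig:{A}
  [2..2]={T0}  "b"  orig:{}
  [3..3]={A,T1}  "c"  orig:{A}
  [4..4]={T2}  "a"  orig:{}
  [5..5]={A,T1}  "c"  orig:{A}
  [6..6]={A,T1}  "c"  orig:{A}
  [7..7]={T2}  "a"  orig:{}
  [8..8]={A,T1}  "c"  orig:{A}
  [9..9]={T2}  "a"  orig:{}
  [0..1]=∅  "bc"
  [1..2]={A,B}  "cb"
  [2..3]=∅  "bc"
  [3..4]={S}  "ca"
  [4..5]=∅  "ac"
  [5..6]=∅  "cc"
  [6..7]={S}  "ca"
  [7..8]=∅  "ac"
  [8..9]={S}  "ca"
  [0..2]=∅  "bcb"
  [1..3]=∅  "cbc"
  [2..4]=∅  "bca"
  [3..5]=∅  "cac"
  [4..6]=∅  "acc"
  [5..7]={A,B}  "cca"
  [6..8]=∅  "cac"
  [7..9]={X4}  "aca"  orig:{}
  [0..3]=∅  "bcbc"
  [1..4]={A,B}  "cbca"
  [2..5]=∅  "bcac"
  [3..6]=∅  "cacc"
  [4..7]=∅  "acca"
  [5..8]=∅  "ccac"
  [6..9]={S}  "caca"
  [0..4]=∅  "bcbca"
  [1..5]=∅  "cbcac"
  [2..6]=∅  "bcacc"
  [3..7]=∅  "cacca"
  [4..8]=∅  "accac"
  [5..9]={A,B}  "ccaca"
  [0..5]=∅  "bcbcac"
  [1..6]=∅  "cbcacc"
  [2..7]=∅  "bcacca"
  [3..8]=∅  "caccac"
  [4..9]=∅  "accaca"
  [0..6]=∅  "bcbcacc"
  [1..7]={X3}  "cbcacca"  orig:{}
  [2..8]=∅  "bcaccac"
  [3..9]=∅  "caccaca"
  [0..7]={A}  "bcbcacca"
  [1..8]=∅  "cbcaccac"
  [2..9]=∅  "bcaccaca"
  [0..8]=∅  "bcbcaccac"
  [1..9]={X3}  "cbcaccaca"  orig:{}
  [0..9]={A,B}  "bcbcaccaca"

S ∉ T[0,9] ⇒ NO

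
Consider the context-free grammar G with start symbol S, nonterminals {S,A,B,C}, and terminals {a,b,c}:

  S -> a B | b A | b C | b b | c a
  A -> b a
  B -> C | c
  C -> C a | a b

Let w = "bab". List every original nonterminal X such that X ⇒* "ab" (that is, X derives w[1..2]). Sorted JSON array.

CNF form of G:
  S -> T0 A | T0 C | T0 T0 | T1 B | T2 T1
  A -> T0 T1
  B -> C T1 | T1 T0 | c
  C -> C T1 | T1 T0
  T0 -> b
  T1 -> a
  T2 -> c

CYK fill, restricted to cells inside w[1..2]:
  [1..1]={T1}  "a"  orig:{}
  [2..2]={T0}  "b"  orig:{}
  [1..2]={B,C}  "ab"

Original NTs in T[1,2] deriving "ab": ["B", "C"]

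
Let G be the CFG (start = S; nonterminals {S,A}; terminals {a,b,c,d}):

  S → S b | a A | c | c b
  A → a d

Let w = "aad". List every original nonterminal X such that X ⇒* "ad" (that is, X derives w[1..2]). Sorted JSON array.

Convert to CNF:
  S -> S T2 | T0 A | T3 T2 | c
  A -> T0 T1
  T0 -> a
  T1 -> d
  T2 -> b
  T3 -> c

Fill CYK table bottom-up, restricted to cells inside w[1..2]:
  cell(1,1) a: {T0}  orig:{}
  cell(2,2) d: {T1}  orig:{}
  cell(1,2) ad: {A}

Original NTs in T[1,2] deriving "ad": ["A"]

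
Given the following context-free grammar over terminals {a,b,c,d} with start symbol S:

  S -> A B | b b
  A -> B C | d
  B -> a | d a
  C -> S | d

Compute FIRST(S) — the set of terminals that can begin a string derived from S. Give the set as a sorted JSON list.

Compute FIRST by fixpoint:
round 1:
  A via A→d: +{d}
  B via B→a: +{a}
  B via B→d a: +{d}
  C via C→d: +{d}
  S via S→A B: +{d}
  S via S→b b: +{b}
  FIRST[S]={b,d}  FIRST[A]={d}  FIRST[B]={a,d}  FIRST[C]={d}
round 2:
  A via A→B C: +{a}
  C via C→S: +{b}
  S via S→A B: +{a}
  FIRST[S]={a,b,d}  FIRST[A]={a,d}  FIRST[B]={a,d}  FIRST[C]={b,d}
round 3:
  C via C→S: +{a}
  FIRST[S]={a,b,d}  FIRST[A]={a,d}  FIRST[B]={a,d}  FIRST[C]={a,b,d}
round 4: done
  FIRST[S]={a,b,d}  FIRST[A]={a,d}  FIRST[B]={a,d}  FIRST[C]={a,b,d}

FIRST(S) = ["a", "b", "d"]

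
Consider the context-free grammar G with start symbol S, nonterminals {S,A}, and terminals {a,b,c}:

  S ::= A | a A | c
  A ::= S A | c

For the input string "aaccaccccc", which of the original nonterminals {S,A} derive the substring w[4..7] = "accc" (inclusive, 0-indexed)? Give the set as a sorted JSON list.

CNF form of G:
  S -> S A | T0 A | c
  A -> S A | c
  T0 -> a

CYK fill — only the sub-triangle for w[4..7]:
  T[4,4] 'a' = {T0}  orig:{}
  T[5,5] 'c' = {A,S}
  T[6,6] 'c' = {A,S}
  T[7,7] 'c' = {A,S}
  T[4,5] 'ac' = {S}
  T[5,6] 'cc' = {A,S}
  T[6,7] 'cc' = {A,S}
  T[4,6] 'acc' = {A,S}
  T[5,7] 'ccc' = {A,S}
  T[4,7] 'accc' = {A,S}

Original NTs in T[4,7] deriving "accc": ["A", "S"]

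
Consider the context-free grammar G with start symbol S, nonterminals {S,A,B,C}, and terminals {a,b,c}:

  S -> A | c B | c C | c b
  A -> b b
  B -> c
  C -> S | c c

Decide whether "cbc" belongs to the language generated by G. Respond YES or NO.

Convert to CNF:
  S -> T0 T0 | T1 B | T1 C | T1 T0
  A -> T0 T0
  B -> c
  C -> T0 T0 | T1 B | T1 C | T1 T0 | T1 T1
  T0 -> b
  T1 -> c

CYK table (by increasing span):
  cell(0,0) c: {B,T1}  orig:{B}
  cell(1,1) b: {T0}  orig:{}
  cell(2,2) c: {B,T1}  orig:{B}
  cell(0,1) cb: {C,S}
  cell(1,2) bc: ∅
  cell(0,2) cbc: ∅

S ∉ T[0,2] ⇒ NO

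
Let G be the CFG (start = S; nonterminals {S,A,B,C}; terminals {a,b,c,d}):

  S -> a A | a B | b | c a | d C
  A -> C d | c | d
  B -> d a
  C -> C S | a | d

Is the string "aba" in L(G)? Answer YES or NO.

CNF form of G:
  S -> T0 C | T1 A | T1 B | T2 T1 | b
  A -> C T0 | c | d
  B -> T0 T1
  C -> C S | a | d
  T0 -> d
  T1 -> a
  T2 -> c

CYK table (by increasing span):
  T[0,0] 'a' = {C,T1}  orig:{C}
  T[1,1] 'b' = {S}
  T[2,2] 'a' = {C,T1}  orig:{C}
  T[0,1] 'ab' = {C}
  T[1,2] 'ba' = ∅
  T[0,2] 'aba' = ∅

S ∉ T[0,2] ⇒ NO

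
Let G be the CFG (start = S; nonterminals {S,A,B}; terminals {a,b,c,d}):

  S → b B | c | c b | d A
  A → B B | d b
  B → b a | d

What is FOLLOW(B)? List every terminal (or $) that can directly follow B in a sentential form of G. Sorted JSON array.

FIRST sets, iterate to fixpoint:
iter 1:
  A via A→d b: +{d}
  B via B→b a: +{b}
  B via B→d: +{d}
  S via S→b B: +{b}
  S via S→c: +{c}
  S via S→d A: +{d}
  S: {b,c,d}  A: {d}  B: {b,d}
iter 2:
  A via A→B B: +{b}
  S: {b,c,d}  A: {b,d}  B: {b,d}
iter 3: (no change)
  S: {b,c,d}  A: {b,d}  B: {b,d}

FOLLOW iteration:
FOLLOW(S) := {$}
round 1:
  A→B B: FOLLOW(B) ⊇ FIRST(B) = {b,d}; new: +{b,d}
  S→b B: FOLLOW(B) ⊇ FOLLOW(S) ⊇ {$}; new: +{$}
  S→d A: FOLLOW(A) ⊇ FOLLOW(S) ⊇ {$}; new: +{$}
  S: {$}  A: {$}  B: {$,b,d}
round 2: (no change)
  S: {$}  A: {$}  B: {$,b,d}

FOLLOW(B) = ["$", "b", "d"]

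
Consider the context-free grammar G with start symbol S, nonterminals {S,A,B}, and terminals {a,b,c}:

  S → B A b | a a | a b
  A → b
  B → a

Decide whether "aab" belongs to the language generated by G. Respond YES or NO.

CNF form of G:
  S -> B X2 | T1 T0 | T1 T1
  A -> b
  B -> a
  T0 -> b
  T1 -> a
  X2 -> A T0

CYK table (by increasing span):
  T[0,0] 'a' = {B,T1}  orig:{B}
  T[1,1] 'a' = {B,T1}  orig:{B}
  T[2,2] 'b' = {A,T0}  orig:{A}
  T[0,1] 'aa' = {S}
  T[1,2] 'ab' = {S}
  T[0,2] 'aab' = ∅

S ∉ T[0,2] ⇒ NO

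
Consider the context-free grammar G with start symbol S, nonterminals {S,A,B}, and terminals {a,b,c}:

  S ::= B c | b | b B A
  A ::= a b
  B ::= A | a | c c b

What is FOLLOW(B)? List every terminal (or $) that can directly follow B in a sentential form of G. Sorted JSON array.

FIRST iteration:
pass 1:
  A via A→a b: +{a}
  B via B→A: +{a}
  B via B→c c b: +{c}
  S via S→B c: +{a,c}
  S via S→b: +{b}
  FIRST(S)={a,b,c}  FIRST(A)={a}  FIRST(B)={a,c}
pass 2: — fixpoint
  FIRST(S)={a,b,c}  FIRST(A)={a}  FIRST(B)={a,c}

FOLLOW sets:
FOLLOW(S) := {$}
iter 1:
  S→B c: FOLLOW(B) ⊇ FIRST(c) = {c}; new: +{c}
  S→b B A: FOLLOW(B) ⊇ FIRST(A) = {a}; new: +{a}
  S→b B A: FOLLOW(A) ⊇ FOLLOW(S) ⊇ {$}; new: +{$}
  FOLLOW[S]={$}  FOLLOW[A]={$}  FOLLOW[B]={a,c}
iter 2:
  B→A: FOLLOW(A) ⊇ FOLLOW(B) ⊇ {a,c}; new: +{a,c}
  FOLLOW[S]={$}  FOLLOW[A]={$,a,c}  FOLLOW[B]={a,c}
iter 3: (no change)
  FOLLOW[S]={$}  FOLLOW[A]={$,a,c}  FOLLOW[B]={a,c}

FOLLOW(B) = ["a", "c"]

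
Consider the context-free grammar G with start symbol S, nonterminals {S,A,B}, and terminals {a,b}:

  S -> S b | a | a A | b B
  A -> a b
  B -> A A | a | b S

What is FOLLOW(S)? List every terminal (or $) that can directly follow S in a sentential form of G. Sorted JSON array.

FIRST sets, iterate to fixpoint:
[1]
  A via A→a b: +{a}
  B via B→A A: +{a}
  B via B→b S: +{b}
  S via S→a: +{a}
  S via S→b B: +{b}
  S: {a,b}  A: {a}  B: {a,b}
[2] — fixpoint
  S: {a,b}  A: {a}  B: {a,b}

FOLLOW iteration:
FOLLOW(S) := {$}
iter 1:
  B→A A: FOLLOW(A) ⊇ FIRST(A) = {a}; new: +{a}
  S→S b: FOLLOW(S) ⊇ FIRST(b) = {b}; new: +{b}
  S→a A: FOLLOW(A) ⊇ FOLLOW(S) ⊇ {$,b}; new: +{$,b}
  S→b B: FOLLOW(B) ⊇ FOLLOW(S) ⊇ {$,b}; new: +{$,b}
  FOLLOW[S]={$,b}  FOLLOW[A]={$,a,b}  FOLLOW[B]={$,b}
iter 2: (stable)
  FOLLOW[S]={$,b}  FOLLOW[A]={$,a,b}  FOLLOW[B]={$,b}

FOLLOW(S) = ["$", "b"]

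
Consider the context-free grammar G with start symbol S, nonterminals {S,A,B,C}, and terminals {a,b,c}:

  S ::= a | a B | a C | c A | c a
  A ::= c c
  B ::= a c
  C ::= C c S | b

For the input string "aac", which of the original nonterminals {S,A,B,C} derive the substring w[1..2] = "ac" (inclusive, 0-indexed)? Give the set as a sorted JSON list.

CNF form of G:
  S -> T0 A | T0 T1 | T1 B | T1 C | a
  A -> T0 T0
  B -> T1 T0
  C -> C X2 | b
  T0 -> c
  T1 -> a
  X2 -> T0 S

Fill CYK table bottom-up (cells [i..j] with 1 ≤ i ≤ j ≤ 2 only):
  [1..1]={S,T1}  "a"  orig:{S}
  [2..2]={T0}  "c"  orig:{}
  [1..2]={B}  "ac"

Original NTs in T[1,2] deriving "ac": ["B"]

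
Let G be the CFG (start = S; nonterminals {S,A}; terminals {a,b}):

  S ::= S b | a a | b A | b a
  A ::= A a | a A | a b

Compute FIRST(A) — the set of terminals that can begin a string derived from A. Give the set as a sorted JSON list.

FIRST iteration:
iter 1:
  A via A→a A: +{a}
  S via S→a a: +{a}
  S via S→b A: +{b}
  FIRST[S]={a,b}  FIRST[A]={a}
iter 2: (no change)
  FIRST[S]={a,b}  FIRST[A]={a}

FIRST(A) = ["a"]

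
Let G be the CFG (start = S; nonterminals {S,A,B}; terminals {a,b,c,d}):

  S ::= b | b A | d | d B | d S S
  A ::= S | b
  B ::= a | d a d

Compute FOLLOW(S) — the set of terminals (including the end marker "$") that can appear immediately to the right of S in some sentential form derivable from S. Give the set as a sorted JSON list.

FIRST iteration:
pass 1:
  A via A→b: +{b}
  B via B→a: +{a}
  B via B→d a d: +{d}
  S via S→b: +{b}
  S via S→d: +{d}
  FIRST[S]={b,d}  FIRST[A]={b}  FIRST[B]={a,d}
pass 2:
  A via A→S: +{d}
  FIRST[S]={b,d}  FIRST[A]={b,d}  FIRST[B]={a,d}
pass 3: (stable)
  FIRST[S]={b,d}  FIRST[A]={b,d}  FIRST[B]={a,d}

FOLLOW iteration:
seed FOLLOW(S) with $
round 1:
  S→b A: FOLLOW(A) ⊇ FOLLOW(S) ⊇ {$}; new: +{$}
  S→d B: FOLLOW(B) ⊇ FOLLOW(S) ⊇ {$}; new: +{$}
  S→d S S: FOLLOW(S) ⊇ FIRST(S) = {b,d}; new: +{b,d}
  S: {$,b,d}  A: {$}  B: {$}
round 2:
  S→b A: FOLLOW(A) ⊇ FOLLOW(S) ⊇ {$,b,d}; new: +{b,d}
  S→d B: FOLLOW(B) ⊇ FOLLOW(S) ⊇ {$,b,d}; new: +{b,d}
  S: {$,b,d}  A: {$,b,d}  B: {$,b,d}
round 3: — fixpoint
  S: {$,b,d}  A: {$,b,d}  B: {$,b,d}

FOLLOW(S) = ["$", "b", "d"]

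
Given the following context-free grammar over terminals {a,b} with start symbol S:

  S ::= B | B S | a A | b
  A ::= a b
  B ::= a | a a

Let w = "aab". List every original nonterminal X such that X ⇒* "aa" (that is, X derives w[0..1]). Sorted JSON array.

Convert to CNF:
  S -> B S | T0 A | T0 T0 | a | b
  A -> T0 T1
  B -> T0 T0 | a
  T0 -> a
  T1 -> b

Fill CYK table bottom-up (cells [i..j] with 0 ≤ i ≤ j ≤ 1 only):
  cell(0,0) a: {B,S,T0}  orig:{B,S}
  cell(1,1) a: {B,S,T0}  orig:{B,S}
  cell(0,1) aa: {B,S}

Original NTs in T[0,1] deriving "aa": ["B", "S"]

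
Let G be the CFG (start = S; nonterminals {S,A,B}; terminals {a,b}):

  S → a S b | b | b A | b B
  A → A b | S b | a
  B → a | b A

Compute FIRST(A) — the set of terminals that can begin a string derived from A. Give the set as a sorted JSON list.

Compute FIRST by fixpoint:
pass 1:
  A via A→a: +{a}
  B via B→a: +{a}
  B via B→b A: +{b}
  S via S→a S b: +{a}
  S via S→b: +{b}
  S: {a,b}  A: {a}  B: {a,b}
pass 2:
  A via A→S b: +{b}
  S: {a,b}  A: {a,b}  B: {a,b}
pass 3: (no change)
  S: {a,b}  A: {a,b}  B: {a,b}

FIRST(A) = ["a", "b"]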